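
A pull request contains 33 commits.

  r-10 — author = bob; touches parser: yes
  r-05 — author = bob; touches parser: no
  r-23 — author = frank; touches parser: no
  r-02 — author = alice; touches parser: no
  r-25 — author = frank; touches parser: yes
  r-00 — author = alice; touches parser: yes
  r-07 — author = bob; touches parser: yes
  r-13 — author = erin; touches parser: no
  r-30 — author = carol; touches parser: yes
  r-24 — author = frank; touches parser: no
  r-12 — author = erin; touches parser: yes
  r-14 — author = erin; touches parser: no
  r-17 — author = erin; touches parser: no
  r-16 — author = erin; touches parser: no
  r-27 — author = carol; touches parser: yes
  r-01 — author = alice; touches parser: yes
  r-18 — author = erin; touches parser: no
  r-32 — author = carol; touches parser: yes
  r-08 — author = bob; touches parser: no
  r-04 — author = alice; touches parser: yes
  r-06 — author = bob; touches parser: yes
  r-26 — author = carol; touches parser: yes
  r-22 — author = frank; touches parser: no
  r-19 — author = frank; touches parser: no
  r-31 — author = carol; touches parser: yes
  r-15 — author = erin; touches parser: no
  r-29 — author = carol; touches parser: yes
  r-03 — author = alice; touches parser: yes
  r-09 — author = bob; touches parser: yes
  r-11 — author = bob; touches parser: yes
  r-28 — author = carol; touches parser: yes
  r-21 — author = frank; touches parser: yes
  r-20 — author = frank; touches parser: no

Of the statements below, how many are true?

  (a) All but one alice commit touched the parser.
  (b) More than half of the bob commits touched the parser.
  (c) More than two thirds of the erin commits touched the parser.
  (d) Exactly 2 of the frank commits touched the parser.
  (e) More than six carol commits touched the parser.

(a) alice: |A| = 5, |A ∩ B| = 4; needs |A ∖ B| = 1 — true.
(b) bob: |A| = 7, |A ∩ B| = 5; needs |A ∩ B| > |A ∖ B| — true.
(c) erin: |A| = 7, |A ∩ B| = 1; needs |A ∩ B| / |A| > 2/3 — false.
(d) frank: |A| = 7, |A ∩ B| = 2; needs |A ∩ B| = 2 — true.
(e) carol: |A| = 7, |A ∩ B| = 7; needs |A ∩ B| > 6 — true.

4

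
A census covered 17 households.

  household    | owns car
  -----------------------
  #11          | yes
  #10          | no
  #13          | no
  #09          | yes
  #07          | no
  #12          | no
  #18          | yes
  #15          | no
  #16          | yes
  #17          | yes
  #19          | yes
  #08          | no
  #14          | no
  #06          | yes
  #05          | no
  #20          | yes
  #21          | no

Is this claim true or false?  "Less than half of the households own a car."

Truth condition: |A ∩ B| < |A ∖ B|.
|A| = 17, |A ∩ B| = 8, |A ∖ B| = 9.
8 < 9, so the statement is true.

True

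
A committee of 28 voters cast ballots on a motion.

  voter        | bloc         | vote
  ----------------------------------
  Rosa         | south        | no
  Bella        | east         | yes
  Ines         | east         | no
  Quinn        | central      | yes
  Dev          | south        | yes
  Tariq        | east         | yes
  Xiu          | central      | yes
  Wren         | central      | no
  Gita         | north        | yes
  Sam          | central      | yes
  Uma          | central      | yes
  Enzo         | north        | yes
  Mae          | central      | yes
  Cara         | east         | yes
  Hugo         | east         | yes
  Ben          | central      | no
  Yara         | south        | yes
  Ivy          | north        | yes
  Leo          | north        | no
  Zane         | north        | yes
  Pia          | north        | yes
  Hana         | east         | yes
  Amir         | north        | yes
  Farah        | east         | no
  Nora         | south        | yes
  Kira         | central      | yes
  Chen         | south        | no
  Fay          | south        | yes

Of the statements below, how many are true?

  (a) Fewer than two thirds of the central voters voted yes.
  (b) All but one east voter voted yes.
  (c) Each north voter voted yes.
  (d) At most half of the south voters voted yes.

0

(a) central: |A| = 8, |A ∩ B| = 6; needs |A ∩ B| / |A| < 2/3 — false.
(b) east: |A| = 7, |A ∩ B| = 5; needs |A ∖ B| = 1 — false.
(c) north: |A| = 7, |A ∩ B| = 6; needs A ⊆ B, i.e. every element of A is in B (|A ∖ B| = 0) — false.
(d) south: |A| = 6, |A ∩ B| = 4; needs |A ∩ B| ≤ |A ∖ B| — false.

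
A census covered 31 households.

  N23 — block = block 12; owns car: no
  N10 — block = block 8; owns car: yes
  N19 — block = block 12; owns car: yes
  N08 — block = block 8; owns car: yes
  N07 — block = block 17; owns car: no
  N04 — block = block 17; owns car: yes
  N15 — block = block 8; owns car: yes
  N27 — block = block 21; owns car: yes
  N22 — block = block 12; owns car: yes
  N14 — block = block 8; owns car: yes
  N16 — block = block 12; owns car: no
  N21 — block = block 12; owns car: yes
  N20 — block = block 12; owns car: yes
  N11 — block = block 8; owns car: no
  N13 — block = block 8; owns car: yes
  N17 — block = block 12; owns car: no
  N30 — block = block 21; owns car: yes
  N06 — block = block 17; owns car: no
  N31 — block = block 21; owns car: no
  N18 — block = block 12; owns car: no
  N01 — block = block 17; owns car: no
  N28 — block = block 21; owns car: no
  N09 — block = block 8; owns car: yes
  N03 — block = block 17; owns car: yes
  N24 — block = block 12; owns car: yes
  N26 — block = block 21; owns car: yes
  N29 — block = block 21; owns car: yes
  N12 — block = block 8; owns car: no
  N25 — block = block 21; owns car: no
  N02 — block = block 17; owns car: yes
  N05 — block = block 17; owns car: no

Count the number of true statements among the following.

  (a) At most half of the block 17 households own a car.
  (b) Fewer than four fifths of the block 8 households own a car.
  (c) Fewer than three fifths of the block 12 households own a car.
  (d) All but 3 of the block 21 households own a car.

(a) block 17: |A| = 7, |A ∩ B| = 3; needs |A ∩ B| ≤ |A ∖ B| — true.
(b) block 8: |A| = 8, |A ∩ B| = 6; needs |A ∩ B| / |A| < 4/5 — true.
(c) block 12: |A| = 9, |A ∩ B| = 5; needs |A ∩ B| / |A| < 3/5 — true.
(d) block 21: |A| = 7, |A ∩ B| = 4; needs |A ∖ B| = 3 — true.

4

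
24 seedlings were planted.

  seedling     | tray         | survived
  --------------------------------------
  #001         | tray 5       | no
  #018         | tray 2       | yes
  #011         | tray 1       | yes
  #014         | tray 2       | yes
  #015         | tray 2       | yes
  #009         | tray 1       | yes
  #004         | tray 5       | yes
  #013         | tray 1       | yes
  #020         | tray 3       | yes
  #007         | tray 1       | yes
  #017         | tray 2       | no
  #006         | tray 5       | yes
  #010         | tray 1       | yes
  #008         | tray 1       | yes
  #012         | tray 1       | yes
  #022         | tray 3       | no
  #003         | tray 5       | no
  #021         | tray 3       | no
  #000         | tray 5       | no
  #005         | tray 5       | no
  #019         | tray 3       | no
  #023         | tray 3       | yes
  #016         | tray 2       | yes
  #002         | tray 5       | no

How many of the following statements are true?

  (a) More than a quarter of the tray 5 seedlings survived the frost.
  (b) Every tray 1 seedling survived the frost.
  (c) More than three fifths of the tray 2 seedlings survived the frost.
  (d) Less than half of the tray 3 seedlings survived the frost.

4

(a) tray 5: |A| = 7, |A ∩ B| = 2; needs |A ∩ B| / |A| > 1/4 — true.
(b) tray 1: |A| = 7, |A ∩ B| = 7; needs A ⊆ B, i.e. every element of A is in B (|A ∖ B| = 0) — true.
(c) tray 2: |A| = 5, |A ∩ B| = 4; needs |A ∩ B| / |A| > 3/5 — true.
(d) tray 3: |A| = 5, |A ∩ B| = 2; needs |A ∩ B| < |A ∖ B| — true.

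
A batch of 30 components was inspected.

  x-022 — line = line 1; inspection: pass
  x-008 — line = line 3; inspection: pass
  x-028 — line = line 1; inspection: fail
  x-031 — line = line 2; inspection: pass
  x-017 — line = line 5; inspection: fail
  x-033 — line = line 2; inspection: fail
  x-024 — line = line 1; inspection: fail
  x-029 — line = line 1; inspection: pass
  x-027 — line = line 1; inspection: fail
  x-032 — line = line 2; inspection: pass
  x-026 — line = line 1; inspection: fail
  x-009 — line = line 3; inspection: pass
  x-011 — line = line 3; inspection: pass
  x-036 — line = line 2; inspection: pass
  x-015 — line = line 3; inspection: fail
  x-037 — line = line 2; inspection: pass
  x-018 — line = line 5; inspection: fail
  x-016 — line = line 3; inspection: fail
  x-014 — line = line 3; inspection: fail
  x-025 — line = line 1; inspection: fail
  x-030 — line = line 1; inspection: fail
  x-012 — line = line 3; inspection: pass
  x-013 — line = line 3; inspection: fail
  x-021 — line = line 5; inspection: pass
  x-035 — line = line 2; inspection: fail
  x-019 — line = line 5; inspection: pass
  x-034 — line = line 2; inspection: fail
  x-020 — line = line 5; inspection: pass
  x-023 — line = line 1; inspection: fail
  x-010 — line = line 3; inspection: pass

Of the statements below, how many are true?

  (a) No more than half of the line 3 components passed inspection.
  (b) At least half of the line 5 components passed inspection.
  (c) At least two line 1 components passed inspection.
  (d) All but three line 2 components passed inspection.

(a) line 3: |A| = 9, |A ∩ B| = 5; needs |A ∩ B| ≤ |A ∖ B| — false.
(b) line 5: |A| = 5, |A ∩ B| = 3; needs |A ∩ B| ≥ |A ∖ B| — true.
(c) line 1: |A| = 9, |A ∩ B| = 2; needs |A ∩ B| ≥ 2 — true.
(d) line 2: |A| = 7, |A ∩ B| = 4; needs |A ∖ B| = 3 — true.

3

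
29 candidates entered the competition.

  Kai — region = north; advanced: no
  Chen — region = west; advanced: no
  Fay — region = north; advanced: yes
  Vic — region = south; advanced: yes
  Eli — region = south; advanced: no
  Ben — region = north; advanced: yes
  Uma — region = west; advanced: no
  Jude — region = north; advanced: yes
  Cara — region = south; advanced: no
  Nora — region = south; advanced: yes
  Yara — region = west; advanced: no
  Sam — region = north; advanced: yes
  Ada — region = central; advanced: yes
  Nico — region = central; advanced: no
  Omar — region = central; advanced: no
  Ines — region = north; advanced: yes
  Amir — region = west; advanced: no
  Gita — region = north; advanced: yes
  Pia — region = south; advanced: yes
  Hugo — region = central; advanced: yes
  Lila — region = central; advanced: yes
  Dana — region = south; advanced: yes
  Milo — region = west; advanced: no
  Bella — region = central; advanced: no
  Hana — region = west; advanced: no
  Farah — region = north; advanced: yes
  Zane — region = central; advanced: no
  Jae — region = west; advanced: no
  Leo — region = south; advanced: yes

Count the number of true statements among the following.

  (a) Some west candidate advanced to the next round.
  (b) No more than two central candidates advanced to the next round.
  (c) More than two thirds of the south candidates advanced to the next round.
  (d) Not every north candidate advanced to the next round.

2

(a) west: |A| = 7, |A ∩ B| = 0; needs A ∩ B ≠ ∅ (|A ∩ B| ≥ 1) — false.
(b) central: |A| = 7, |A ∩ B| = 3; needs |A ∩ B| ≤ 2 — false.
(c) south: |A| = 7, |A ∩ B| = 5; needs |A ∩ B| / |A| > 2/3 — true.
(d) north: |A| = 8, |A ∩ B| = 7; needs A ⊄ B (|A ∖ B| ≥ 1) — true.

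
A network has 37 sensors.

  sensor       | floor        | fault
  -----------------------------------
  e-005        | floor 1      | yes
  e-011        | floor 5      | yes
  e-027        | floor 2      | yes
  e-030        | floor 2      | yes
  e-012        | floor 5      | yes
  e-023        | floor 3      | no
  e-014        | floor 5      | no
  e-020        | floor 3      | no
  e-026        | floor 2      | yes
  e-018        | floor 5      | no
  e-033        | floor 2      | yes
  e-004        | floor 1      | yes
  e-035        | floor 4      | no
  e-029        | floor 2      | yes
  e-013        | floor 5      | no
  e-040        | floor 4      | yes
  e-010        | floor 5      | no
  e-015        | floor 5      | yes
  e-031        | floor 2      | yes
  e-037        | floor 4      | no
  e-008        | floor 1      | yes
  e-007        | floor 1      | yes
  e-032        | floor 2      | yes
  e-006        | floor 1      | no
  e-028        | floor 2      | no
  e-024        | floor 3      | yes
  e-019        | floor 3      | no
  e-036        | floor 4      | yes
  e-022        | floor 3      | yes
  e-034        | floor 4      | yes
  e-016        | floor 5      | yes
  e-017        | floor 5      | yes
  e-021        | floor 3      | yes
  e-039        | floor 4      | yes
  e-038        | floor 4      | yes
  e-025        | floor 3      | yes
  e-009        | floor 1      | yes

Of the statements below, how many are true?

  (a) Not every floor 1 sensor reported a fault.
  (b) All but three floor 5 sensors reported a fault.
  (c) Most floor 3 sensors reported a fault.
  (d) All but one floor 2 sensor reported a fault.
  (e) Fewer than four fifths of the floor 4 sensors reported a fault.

(a) floor 1: |A| = 6, |A ∩ B| = 5; needs A ⊄ B (|A ∖ B| ≥ 1) — true.
(b) floor 5: |A| = 9, |A ∩ B| = 5; needs |A ∖ B| = 3 — false.
(c) floor 3: |A| = 7, |A ∩ B| = 4; needs |A ∩ B| > |A ∖ B| — true.
(d) floor 2: |A| = 8, |A ∩ B| = 7; needs |A ∖ B| = 1 — true.
(e) floor 4: |A| = 7, |A ∩ B| = 5; needs |A ∩ B| / |A| < 4/5 — true.

4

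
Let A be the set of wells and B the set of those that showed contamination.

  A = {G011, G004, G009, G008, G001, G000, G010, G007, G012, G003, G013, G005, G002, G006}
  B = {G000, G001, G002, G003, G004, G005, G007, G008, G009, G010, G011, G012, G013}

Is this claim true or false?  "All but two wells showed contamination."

The determiner here denotes the relation: |A ∖ B| = 2.
A (the restrictor) = {G011, G004, G009, G008, G001, G000, G010, G007, G012, G003, G013, G005, G002, G006}, |A| = 14.
A ∖ B = {G006}, so |A ∖ B| = 1.
|A ∖ B| = 1, so the statement is false.

False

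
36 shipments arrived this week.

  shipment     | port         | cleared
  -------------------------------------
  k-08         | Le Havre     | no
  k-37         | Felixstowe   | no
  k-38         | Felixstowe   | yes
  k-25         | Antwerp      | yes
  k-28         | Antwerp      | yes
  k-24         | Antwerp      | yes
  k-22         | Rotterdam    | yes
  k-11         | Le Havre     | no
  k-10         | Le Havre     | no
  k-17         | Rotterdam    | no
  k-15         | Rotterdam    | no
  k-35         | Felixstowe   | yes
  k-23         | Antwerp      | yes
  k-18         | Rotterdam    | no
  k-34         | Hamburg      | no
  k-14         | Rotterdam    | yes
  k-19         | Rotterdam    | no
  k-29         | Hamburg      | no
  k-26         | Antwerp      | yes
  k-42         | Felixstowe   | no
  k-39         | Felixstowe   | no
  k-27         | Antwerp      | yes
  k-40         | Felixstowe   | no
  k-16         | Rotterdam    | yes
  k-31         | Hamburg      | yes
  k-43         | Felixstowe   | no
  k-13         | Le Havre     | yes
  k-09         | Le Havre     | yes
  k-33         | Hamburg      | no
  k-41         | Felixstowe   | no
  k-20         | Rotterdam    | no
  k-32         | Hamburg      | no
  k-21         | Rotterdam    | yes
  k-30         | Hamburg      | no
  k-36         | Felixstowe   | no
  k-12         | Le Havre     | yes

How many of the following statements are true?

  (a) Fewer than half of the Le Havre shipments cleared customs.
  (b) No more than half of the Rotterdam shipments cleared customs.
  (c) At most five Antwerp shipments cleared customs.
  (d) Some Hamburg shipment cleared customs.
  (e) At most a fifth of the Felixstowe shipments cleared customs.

2

(a) Le Havre: |A| = 6, |A ∩ B| = 3; needs |A ∩ B| < |A ∖ B| — false.
(b) Rotterdam: |A| = 9, |A ∩ B| = 4; needs |A ∩ B| ≤ |A ∖ B| — true.
(c) Antwerp: |A| = 6, |A ∩ B| = 6; needs |A ∩ B| ≤ 5 — false.
(d) Hamburg: |A| = 6, |A ∩ B| = 1; needs A ∩ B ≠ ∅ (|A ∩ B| ≥ 1) — true.
(e) Felixstowe: |A| = 9, |A ∩ B| = 2; needs |A ∩ B| / |A| ≤ 1/5 — false.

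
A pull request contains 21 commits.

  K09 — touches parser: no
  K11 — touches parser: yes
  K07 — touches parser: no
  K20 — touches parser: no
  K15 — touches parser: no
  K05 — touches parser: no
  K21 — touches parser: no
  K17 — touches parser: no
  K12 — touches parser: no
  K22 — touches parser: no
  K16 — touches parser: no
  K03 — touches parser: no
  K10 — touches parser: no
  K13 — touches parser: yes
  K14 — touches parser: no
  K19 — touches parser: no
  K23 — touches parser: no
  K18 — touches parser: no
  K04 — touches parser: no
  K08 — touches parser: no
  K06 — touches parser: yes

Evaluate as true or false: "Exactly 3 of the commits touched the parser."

The determiner here denotes the relation: |A ∩ B| = 3.
|A| = 21, |A ∩ B| = 3, |A ∖ B| = 18.
|A ∩ B| = 3, so the statement is true.

True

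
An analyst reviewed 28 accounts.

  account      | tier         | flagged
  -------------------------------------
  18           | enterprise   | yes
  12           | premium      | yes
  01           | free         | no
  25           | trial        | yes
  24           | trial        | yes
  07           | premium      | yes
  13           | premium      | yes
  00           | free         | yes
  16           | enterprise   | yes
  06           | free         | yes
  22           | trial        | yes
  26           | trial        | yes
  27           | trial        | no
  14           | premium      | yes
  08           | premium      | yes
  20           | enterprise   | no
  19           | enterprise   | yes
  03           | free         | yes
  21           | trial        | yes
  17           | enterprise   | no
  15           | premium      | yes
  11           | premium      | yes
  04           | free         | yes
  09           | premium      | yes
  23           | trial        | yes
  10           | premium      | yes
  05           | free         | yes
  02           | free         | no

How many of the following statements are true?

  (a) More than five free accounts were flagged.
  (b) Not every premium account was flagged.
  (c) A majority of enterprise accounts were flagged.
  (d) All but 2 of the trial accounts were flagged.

1

(a) free: |A| = 7, |A ∩ B| = 5; needs |A ∩ B| > 5 — false.
(b) premium: |A| = 9, |A ∩ B| = 9; needs A ⊄ B (|A ∖ B| ≥ 1) — false.
(c) enterprise: |A| = 5, |A ∩ B| = 3; needs |A ∩ B| > |A ∖ B| — true.
(d) trial: |A| = 7, |A ∩ B| = 6; needs |A ∖ B| = 2 — false.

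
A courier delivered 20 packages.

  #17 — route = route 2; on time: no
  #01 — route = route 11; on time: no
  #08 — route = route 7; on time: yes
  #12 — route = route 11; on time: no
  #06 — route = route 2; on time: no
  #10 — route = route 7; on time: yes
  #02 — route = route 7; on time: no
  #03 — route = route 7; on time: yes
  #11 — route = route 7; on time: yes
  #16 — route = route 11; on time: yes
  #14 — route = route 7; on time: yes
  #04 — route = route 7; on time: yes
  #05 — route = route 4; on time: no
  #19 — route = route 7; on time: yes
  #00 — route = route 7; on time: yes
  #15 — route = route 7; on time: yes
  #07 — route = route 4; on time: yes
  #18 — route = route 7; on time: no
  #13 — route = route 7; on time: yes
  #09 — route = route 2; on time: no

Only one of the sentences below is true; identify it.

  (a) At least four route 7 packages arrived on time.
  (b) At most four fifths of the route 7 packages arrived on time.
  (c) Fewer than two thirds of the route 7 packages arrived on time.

|A| = 12, |A ∩ B| = 10, |A ∖ B| = 2.
(a) requires |A ∩ B| ≥ 4: true.
(b) requires |A ∩ B| / |A| ≤ 4/5: false.
(c) requires |A ∩ B| / |A| < 2/3: false.

(a)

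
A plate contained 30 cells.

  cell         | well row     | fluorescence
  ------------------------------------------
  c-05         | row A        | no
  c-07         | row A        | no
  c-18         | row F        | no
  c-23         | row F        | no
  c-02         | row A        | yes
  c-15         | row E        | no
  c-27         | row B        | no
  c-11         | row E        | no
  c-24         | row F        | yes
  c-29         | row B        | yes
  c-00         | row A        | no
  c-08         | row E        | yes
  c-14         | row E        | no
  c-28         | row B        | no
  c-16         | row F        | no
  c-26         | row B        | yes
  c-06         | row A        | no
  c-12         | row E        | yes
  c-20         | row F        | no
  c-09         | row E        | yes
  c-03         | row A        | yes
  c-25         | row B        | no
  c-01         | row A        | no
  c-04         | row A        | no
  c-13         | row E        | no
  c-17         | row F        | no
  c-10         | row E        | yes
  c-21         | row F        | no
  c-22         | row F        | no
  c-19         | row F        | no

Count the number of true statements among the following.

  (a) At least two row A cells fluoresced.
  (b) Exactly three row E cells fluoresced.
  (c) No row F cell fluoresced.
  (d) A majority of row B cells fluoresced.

(a) row A: |A| = 8, |A ∩ B| = 2; needs |A ∩ B| ≥ 2 — true.
(b) row E: |A| = 8, |A ∩ B| = 4; needs |A ∩ B| = 3 — false.
(c) row F: |A| = 9, |A ∩ B| = 1; needs A ∩ B = ∅ (|A ∩ B| = 0) — false.
(d) row B: |A| = 5, |A ∩ B| = 2; needs |A ∩ B| > |A ∖ B| — false.

1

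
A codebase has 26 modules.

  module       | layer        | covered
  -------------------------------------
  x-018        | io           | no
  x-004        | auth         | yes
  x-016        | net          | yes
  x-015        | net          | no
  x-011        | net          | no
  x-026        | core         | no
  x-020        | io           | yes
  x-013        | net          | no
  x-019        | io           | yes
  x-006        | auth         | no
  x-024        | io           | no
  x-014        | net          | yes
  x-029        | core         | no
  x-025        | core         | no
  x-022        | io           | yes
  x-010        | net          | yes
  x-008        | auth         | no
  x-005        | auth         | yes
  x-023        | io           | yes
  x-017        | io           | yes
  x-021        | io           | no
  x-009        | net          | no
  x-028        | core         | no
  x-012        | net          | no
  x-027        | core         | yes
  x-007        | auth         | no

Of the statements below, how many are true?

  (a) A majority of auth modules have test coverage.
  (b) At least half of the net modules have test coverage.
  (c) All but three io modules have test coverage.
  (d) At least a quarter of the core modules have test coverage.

(a) auth: |A| = 5, |A ∩ B| = 2; needs |A ∩ B| > |A ∖ B| — false.
(b) net: |A| = 8, |A ∩ B| = 3; needs |A ∩ B| ≥ |A ∖ B| — false.
(c) io: |A| = 8, |A ∩ B| = 5; needs |A ∖ B| = 3 — true.
(d) core: |A| = 5, |A ∩ B| = 1; needs |A ∩ B| / |A| ≥ 1/4 — false.

1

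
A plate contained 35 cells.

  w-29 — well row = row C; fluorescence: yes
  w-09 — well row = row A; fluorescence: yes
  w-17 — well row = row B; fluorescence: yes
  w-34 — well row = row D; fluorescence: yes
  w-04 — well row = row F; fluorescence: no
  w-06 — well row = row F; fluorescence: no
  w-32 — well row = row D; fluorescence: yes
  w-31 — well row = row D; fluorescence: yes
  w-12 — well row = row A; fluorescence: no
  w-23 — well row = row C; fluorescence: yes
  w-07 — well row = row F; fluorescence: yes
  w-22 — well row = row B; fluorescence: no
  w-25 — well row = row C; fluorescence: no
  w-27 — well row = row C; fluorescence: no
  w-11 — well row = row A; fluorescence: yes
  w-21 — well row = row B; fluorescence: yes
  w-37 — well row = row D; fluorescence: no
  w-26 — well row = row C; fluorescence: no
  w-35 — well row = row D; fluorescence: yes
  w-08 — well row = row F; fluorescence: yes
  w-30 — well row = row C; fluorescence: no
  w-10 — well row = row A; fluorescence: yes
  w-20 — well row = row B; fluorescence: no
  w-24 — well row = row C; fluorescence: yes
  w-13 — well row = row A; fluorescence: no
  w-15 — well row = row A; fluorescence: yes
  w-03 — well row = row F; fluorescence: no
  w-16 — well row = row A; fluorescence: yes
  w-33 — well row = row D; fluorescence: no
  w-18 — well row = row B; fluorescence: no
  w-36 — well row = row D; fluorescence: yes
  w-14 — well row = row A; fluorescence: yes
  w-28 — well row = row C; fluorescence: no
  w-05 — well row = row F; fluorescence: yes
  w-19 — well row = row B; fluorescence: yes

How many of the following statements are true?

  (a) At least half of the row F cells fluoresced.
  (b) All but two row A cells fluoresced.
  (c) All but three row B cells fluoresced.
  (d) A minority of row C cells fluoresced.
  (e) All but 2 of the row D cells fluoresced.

5

(a) row F: |A| = 6, |A ∩ B| = 3; needs |A ∩ B| ≥ |A ∖ B| — true.
(b) row A: |A| = 8, |A ∩ B| = 6; needs |A ∖ B| = 2 — true.
(c) row B: |A| = 6, |A ∩ B| = 3; needs |A ∖ B| = 3 — true.
(d) row C: |A| = 8, |A ∩ B| = 3; needs |A ∩ B| < |A ∖ B| — true.
(e) row D: |A| = 7, |A ∩ B| = 5; needs |A ∖ B| = 2 — true.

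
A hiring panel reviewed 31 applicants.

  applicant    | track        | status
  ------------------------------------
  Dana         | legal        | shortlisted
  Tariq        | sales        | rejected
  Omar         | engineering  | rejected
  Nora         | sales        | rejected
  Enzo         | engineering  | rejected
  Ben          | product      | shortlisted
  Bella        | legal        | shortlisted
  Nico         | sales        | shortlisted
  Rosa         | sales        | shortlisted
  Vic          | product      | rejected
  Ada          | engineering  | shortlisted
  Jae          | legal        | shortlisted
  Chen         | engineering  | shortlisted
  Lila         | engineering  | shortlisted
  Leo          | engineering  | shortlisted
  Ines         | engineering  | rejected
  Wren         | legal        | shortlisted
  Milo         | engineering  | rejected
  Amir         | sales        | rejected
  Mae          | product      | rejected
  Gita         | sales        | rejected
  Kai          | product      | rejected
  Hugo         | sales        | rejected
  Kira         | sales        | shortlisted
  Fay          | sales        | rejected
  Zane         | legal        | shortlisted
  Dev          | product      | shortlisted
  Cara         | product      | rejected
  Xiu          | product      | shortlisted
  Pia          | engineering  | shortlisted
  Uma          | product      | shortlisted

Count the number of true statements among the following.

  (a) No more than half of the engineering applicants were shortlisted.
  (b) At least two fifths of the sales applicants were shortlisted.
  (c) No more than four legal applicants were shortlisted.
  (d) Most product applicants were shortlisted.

0

(a) engineering: |A| = 9, |A ∩ B| = 5; needs |A ∩ B| ≤ |A ∖ B| — false.
(b) sales: |A| = 9, |A ∩ B| = 3; needs |A ∩ B| / |A| ≥ 2/5 — false.
(c) legal: |A| = 5, |A ∩ B| = 5; needs |A ∩ B| ≤ 4 — false.
(d) product: |A| = 8, |A ∩ B| = 4; needs |A ∩ B| > |A ∖ B| — false.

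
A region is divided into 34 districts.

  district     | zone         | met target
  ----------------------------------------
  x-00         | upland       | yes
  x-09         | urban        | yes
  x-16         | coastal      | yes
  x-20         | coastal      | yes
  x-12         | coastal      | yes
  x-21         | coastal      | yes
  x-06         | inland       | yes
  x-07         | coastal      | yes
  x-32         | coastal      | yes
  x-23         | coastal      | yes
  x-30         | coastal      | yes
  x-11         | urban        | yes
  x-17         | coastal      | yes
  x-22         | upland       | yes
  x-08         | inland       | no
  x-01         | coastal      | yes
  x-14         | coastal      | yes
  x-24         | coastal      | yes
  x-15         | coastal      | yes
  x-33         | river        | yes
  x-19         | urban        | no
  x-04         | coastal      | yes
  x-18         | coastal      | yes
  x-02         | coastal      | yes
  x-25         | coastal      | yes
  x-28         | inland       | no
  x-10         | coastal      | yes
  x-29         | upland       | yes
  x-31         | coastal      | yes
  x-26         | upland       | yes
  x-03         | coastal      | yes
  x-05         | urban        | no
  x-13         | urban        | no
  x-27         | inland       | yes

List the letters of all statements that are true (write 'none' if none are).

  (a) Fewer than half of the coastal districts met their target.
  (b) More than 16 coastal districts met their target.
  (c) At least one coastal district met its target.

|A| = 20, |A ∩ B| = 20, |A ∖ B| = 0.
(a) |A ∩ B| < |A ∖ B|: fails.
(b) |A ∩ B| > 16: holds.
(c) A ∩ B ≠ ∅ (|A ∩ B| ≥ 1): holds.

(b), (c)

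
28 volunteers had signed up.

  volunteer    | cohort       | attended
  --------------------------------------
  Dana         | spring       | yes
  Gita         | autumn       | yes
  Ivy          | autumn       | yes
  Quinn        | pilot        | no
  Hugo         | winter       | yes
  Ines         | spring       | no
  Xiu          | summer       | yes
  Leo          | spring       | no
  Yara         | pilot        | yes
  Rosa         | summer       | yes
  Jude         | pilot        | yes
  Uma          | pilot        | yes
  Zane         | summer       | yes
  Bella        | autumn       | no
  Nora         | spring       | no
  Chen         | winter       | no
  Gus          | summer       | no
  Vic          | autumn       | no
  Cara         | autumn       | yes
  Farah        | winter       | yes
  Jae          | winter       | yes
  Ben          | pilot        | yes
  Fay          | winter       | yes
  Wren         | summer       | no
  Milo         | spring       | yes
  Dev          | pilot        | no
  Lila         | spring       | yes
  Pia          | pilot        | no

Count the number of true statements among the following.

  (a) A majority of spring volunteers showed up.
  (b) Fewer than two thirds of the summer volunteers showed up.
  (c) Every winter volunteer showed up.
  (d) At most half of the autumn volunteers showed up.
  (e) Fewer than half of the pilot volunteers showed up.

(a) spring: |A| = 6, |A ∩ B| = 3; needs |A ∩ B| > |A ∖ B| — false.
(b) summer: |A| = 5, |A ∩ B| = 3; needs |A ∩ B| / |A| < 2/3 — true.
(c) winter: |A| = 5, |A ∩ B| = 4; needs A ⊆ B, i.e. every element of A is in B (|A ∖ B| = 0) — false.
(d) autumn: |A| = 5, |A ∩ B| = 3; needs |A ∩ B| ≤ |A ∖ B| — false.
(e) pilot: |A| = 7, |A ∩ B| = 4; needs |A ∩ B| < |A ∖ B| — false.

1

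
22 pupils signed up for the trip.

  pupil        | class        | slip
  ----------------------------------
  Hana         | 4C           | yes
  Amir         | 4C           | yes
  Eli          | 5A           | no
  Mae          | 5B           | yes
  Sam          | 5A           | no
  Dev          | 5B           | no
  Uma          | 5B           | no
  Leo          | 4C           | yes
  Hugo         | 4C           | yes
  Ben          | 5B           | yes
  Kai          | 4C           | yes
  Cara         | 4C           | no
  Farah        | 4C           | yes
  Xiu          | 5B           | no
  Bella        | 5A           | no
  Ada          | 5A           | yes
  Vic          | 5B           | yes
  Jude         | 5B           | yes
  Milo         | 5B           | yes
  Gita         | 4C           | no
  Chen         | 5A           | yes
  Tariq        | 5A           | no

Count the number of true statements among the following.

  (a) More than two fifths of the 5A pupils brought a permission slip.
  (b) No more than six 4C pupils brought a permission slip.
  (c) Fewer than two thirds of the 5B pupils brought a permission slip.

(a) 5A: |A| = 6, |A ∩ B| = 2; needs |A ∩ B| / |A| > 2/5 — false.
(b) 4C: |A| = 8, |A ∩ B| = 6; needs |A ∩ B| ≤ 6 — true.
(c) 5B: |A| = 8, |A ∩ B| = 5; needs |A ∩ B| / |A| < 2/3 — true.

2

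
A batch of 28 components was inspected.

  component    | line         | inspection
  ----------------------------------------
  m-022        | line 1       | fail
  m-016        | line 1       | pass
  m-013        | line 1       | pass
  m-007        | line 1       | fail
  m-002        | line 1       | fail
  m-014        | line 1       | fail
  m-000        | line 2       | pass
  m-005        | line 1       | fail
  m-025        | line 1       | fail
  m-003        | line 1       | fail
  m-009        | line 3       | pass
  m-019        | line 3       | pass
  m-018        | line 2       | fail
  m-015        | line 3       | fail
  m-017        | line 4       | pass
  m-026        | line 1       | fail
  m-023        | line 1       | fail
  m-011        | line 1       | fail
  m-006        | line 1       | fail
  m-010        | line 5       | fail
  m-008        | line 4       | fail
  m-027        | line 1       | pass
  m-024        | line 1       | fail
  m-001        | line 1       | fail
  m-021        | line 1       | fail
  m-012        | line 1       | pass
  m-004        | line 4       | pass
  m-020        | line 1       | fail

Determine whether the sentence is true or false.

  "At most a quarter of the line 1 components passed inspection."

True

The determiner here denotes the relation: |A ∩ B| / |A| ≤ 1/4.
|A| = 19, |A ∩ B| = 4, |A ∖ B| = 15.
|A ∩ B|/|A| = 4/19, so the statement is true.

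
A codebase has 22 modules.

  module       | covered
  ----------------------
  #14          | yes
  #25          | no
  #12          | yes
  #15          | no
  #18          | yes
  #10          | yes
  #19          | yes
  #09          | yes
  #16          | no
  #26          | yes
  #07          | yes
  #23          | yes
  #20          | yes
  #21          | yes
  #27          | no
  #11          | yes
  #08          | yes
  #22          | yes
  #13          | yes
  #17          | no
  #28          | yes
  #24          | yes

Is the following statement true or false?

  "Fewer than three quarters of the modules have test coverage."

False

Truth condition: |A ∩ B| / |A| < 3/4.
|A| = 22, |A ∩ B| = 17, |A ∖ B| = 5.
|A ∩ B|/|A| = 17/22, so the statement is false.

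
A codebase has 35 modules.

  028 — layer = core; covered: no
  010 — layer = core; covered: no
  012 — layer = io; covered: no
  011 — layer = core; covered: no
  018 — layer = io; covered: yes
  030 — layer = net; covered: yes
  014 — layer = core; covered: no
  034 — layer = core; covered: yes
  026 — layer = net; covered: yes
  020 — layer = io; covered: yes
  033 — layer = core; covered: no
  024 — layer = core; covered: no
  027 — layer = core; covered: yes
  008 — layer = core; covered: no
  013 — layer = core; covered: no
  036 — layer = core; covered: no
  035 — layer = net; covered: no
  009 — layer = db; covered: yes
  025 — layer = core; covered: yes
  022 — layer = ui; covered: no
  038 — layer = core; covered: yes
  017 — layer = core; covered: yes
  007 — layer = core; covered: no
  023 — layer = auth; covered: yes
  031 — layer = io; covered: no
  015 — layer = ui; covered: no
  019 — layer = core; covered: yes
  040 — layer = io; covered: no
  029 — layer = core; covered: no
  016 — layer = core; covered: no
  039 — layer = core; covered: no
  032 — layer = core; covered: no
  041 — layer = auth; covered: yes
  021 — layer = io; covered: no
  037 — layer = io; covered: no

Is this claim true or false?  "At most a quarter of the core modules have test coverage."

The determiner here denotes the relation: |A ∩ B| / |A| ≤ 1/4.
|A| = 20, |A ∩ B| = 6, |A ∖ B| = 14.
|A ∩ B|/|A| = 6/20, so the statement is false.

False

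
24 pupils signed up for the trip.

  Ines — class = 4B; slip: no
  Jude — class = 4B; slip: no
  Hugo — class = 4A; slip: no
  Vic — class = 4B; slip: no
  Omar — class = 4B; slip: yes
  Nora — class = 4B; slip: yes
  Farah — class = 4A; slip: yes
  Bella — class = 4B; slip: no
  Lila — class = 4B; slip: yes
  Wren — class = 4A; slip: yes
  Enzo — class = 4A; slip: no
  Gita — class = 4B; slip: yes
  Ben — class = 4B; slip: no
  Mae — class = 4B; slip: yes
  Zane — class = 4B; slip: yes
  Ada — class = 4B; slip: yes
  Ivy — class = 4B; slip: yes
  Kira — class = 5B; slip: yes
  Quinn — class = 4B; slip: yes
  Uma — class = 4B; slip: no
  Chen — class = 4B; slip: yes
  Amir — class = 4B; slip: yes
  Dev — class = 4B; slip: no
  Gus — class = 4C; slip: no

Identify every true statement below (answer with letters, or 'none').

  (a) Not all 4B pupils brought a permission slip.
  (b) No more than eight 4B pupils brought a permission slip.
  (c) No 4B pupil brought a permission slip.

(a)

|A| = 18, |A ∩ B| = 11, |A ∖ B| = 7.
(a) A ⊄ B (|A ∖ B| ≥ 1): holds.
(b) |A ∩ B| ≤ 8: fails.
(c) A ∩ B = ∅ (|A ∩ B| = 0): fails.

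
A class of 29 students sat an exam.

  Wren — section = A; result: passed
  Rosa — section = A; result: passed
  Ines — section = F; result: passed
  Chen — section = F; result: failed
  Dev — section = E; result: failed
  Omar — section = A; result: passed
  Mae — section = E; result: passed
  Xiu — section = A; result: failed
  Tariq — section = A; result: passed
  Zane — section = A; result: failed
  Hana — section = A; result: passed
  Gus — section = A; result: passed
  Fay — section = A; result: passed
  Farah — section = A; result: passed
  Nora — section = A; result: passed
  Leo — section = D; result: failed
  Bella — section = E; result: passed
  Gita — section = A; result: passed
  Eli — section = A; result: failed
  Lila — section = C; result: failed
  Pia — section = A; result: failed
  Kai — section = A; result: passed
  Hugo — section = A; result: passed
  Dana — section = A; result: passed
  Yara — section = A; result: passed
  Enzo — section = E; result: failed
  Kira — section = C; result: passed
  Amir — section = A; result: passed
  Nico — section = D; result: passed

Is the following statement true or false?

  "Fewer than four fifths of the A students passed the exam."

True

'Fewer than four fifths of the A students passed the exam' holds iff |A ∩ B| / |A| < 4/5.
|A| = 19, |A ∩ B| = 15, |A ∖ B| = 4.
|A ∩ B|/|A| = 15/19, so the statement is true.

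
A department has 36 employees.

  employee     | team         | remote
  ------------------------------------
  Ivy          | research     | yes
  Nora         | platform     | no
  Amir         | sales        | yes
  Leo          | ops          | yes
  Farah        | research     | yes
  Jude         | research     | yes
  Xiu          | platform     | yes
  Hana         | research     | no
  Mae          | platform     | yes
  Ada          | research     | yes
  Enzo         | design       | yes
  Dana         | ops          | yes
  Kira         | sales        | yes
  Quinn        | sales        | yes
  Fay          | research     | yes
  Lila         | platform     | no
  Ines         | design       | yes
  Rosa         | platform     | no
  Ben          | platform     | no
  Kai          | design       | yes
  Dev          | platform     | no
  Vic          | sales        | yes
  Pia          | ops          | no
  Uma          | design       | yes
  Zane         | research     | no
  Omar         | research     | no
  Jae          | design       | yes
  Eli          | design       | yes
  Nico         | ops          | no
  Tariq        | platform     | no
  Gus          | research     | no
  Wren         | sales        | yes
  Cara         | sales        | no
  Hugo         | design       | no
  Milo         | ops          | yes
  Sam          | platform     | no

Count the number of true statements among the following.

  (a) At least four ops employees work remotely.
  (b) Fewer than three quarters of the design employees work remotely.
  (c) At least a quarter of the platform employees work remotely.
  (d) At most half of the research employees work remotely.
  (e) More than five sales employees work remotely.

(a) ops: |A| = 5, |A ∩ B| = 3; needs |A ∩ B| ≥ 4 — false.
(b) design: |A| = 7, |A ∩ B| = 6; needs |A ∩ B| / |A| < 3/4 — false.
(c) platform: |A| = 9, |A ∩ B| = 2; needs |A ∩ B| / |A| ≥ 1/4 — false.
(d) research: |A| = 9, |A ∩ B| = 5; needs |A ∩ B| ≤ |A ∖ B| — false.
(e) sales: |A| = 6, |A ∩ B| = 5; needs |A ∩ B| > 5 — false.

0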